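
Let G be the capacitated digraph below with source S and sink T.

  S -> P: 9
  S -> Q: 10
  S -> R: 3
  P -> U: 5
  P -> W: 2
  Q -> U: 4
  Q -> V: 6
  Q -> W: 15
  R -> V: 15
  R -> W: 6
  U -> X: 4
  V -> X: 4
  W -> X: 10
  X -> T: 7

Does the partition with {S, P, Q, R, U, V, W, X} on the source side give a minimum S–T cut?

Yes — it is a minimum cut (capacity 7).

Given cut capacity: 7 = 7.
Augment S→P→U→X→T: bottleneck 4, flow now 4.
Augment S→P→W→X→T: bottleneck 2, flow now 6.
Augment S→Q→V→X→T: bottleneck 1, flow now 7.
No augmenting path remains; maximum flow = 7.
Cut capacity 7 equals the max flow, so it is a minimum cut.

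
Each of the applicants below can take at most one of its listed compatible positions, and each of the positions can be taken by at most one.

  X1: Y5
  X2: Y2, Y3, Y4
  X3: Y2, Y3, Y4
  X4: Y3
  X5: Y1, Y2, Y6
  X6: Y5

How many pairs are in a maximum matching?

5

Unit-capacity flow: source→left, listed edges, right→sink; max matching = max flow.
Augmenting path X1→Y5 (+1); matched 1.
Augmenting path X2→Y2 (+1); matched 2.
Augmenting path X3→Y3 (+1); matched 3.
Augmenting path X5→Y1 (+1); matched 4.
Augmenting path X4→Y3→X3→Y4 (+1); matched 5.
No augmenting path remains; maximum matching = 5.
König certificate: {X2, X3, X4, X5, Y5} is a vertex cover of size 5 (every listed pair touches it), so no matching can be larger.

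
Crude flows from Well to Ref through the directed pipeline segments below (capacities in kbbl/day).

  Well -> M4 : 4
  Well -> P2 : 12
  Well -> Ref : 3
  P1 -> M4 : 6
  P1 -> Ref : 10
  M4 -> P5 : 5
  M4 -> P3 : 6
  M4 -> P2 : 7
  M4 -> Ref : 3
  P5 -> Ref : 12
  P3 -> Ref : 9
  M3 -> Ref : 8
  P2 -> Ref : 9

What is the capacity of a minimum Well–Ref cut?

16

Augment Well→Ref: bottleneck 3, flow now 3.
Augment Well→M4→Ref: bottleneck 3, flow now 6.
Augment Well→P2→Ref: bottleneck 9, flow now 15.
Augment Well→M4→P5→Ref: bottleneck 1, flow now 16.
No augmenting path remains; maximum flow = 16.
By max-flow min-cut, the minimum cut capacity equals the max flow.
In the residual graph, reachable from Well: {Well, P2}.
Min-cut edges: Well→M4 (4), Well→Ref (3), P2→Ref (9); capacity 4 + 3 + 9 = 16.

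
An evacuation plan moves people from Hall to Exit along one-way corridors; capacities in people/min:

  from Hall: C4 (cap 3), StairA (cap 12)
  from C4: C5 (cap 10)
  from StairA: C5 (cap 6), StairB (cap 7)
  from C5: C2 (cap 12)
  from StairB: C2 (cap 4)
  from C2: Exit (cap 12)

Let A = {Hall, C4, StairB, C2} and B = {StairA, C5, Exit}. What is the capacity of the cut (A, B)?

Edges leaving {Hall, C4, StairB, C2}: Hall→StairA (12), C4→C5 (10), C2→Exit (12).
Cut capacity = 12 + 10 + 12 = 34.

34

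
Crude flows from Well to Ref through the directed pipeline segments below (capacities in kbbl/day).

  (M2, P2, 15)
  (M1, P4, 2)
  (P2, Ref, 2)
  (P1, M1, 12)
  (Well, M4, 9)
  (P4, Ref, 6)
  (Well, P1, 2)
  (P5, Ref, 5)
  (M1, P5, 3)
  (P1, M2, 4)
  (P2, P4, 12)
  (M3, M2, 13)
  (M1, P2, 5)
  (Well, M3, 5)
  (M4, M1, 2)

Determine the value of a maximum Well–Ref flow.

9

Augment Well→M4→M1→P4→Ref: bottleneck 2, flow now 2.
Augment Well→P1→M2→P2→Ref: bottleneck 2, flow now 4.
Augment Well→M3→M2→P2→P4→Ref: bottleneck 4, flow now 8.
Augment Well→M3→M2→P1→M1→P5→Ref: bottleneck 1, flow now 9. (uses reverse residual edge)
No augmenting path remains; maximum flow = 9.
In the residual graph, reachable from Well: {Well, M4}.
Min-cut edges: Well→P1 (2), Well→M3 (5), M4→M1 (2); capacity 2 + 5 + 2 = 9.
This cut is saturated, so no flow can exceed 9.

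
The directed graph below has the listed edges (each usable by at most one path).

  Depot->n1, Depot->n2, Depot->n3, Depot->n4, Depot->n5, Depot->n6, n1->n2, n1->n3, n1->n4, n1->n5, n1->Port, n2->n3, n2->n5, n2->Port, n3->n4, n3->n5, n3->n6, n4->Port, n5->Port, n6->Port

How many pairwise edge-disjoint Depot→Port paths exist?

5

Assign every edge capacity 1; by Menger, the answer equals the max flow.
Path Depot→n1→Port (+1); total 1.
Path Depot→n2→Port (+1); total 2.
Path Depot→n4→Port (+1); total 3.
Path Depot→n5→Port (+1); total 4.
Path Depot→n6→Port (+1); total 5.
No residual Depot→Port path; max flow = 5.
Certifying cut of size 5: {Depot→n1, Depot→n2, n4→Port, n5→Port, n6→Port}.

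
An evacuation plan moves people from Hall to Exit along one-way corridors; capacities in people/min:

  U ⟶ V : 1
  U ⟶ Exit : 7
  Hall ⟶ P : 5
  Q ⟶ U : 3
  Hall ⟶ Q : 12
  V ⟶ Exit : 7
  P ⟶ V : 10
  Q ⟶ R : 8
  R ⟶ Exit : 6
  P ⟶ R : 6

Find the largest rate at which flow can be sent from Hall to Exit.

Augment Hall→P→R→Exit: bottleneck 5, flow now 5.
Augment Hall→Q→R→Exit: bottleneck 1, flow now 6.
Augment Hall→Q→U→Exit: bottleneck 3, flow now 9.
Augment Hall→Q→R→P→V→Exit: bottleneck 5, flow now 14. (uses reverse residual edge)
No augmenting path remains; maximum flow = 14.
In the residual graph, reachable from Hall: {Hall, Q, R}.
Min-cut edges: Hall→P (5), Q→U (3), R→Exit (6); capacity 5 + 3 + 6 = 14.
This cut is saturated, so no flow can exceed 14.

14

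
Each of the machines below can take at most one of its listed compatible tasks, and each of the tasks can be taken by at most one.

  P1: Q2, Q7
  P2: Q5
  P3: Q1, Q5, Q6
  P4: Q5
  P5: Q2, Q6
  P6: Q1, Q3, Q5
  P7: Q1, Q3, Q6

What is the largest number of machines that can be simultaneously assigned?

6

Unit-capacity flow: source→left, listed edges, right→sink; max matching = max flow.
Augmenting path P1→Q2 (+1); matched 1.
Augmenting path P2→Q5 (+1); matched 2.
Augmenting path P3→Q1 (+1); matched 3.
Augmenting path P5→Q6 (+1); matched 4.
Augmenting path P6→Q3 (+1); matched 5.
Augmenting path P7→Q6→P5→Q2→P1→Q7 (+1); matched 6.
No augmenting path remains; maximum matching = 6.
König certificate: {P1, P3, P5, P6, P7, Q5} is a vertex cover of size 6 (every listed pair touches it), so no matching can be larger.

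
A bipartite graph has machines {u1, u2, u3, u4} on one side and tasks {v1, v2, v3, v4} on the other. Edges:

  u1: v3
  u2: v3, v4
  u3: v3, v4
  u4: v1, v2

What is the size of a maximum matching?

Unit-capacity flow: source→left, listed edges, right→sink; max matching = max flow.
Augmenting path u1→v3 (+1); matched 1.
Augmenting path u2→v4 (+1); matched 2.
Augmenting path u4→v1 (+1); matched 3.
No augmenting path remains; maximum matching = 3.
König certificate: {u4, v3, v4} is a vertex cover of size 3 (every listed pair touches it), so no matching can be larger.

3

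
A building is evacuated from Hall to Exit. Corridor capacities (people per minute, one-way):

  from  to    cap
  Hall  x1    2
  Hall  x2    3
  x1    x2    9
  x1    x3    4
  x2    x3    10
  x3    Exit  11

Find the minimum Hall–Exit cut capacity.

5

Augment Hall→x1→x3→Exit: bottleneck 2, flow now 2.
Augment Hall→x2→x3→Exit: bottleneck 3, flow now 5.
No augmenting path remains; maximum flow = 5.
By max-flow min-cut, the minimum cut capacity equals the max flow.
In the residual graph, reachable from Hall: {Hall}.
Min-cut edges: Hall→x1 (2), Hall→x2 (3); capacity 2 + 3 = 5.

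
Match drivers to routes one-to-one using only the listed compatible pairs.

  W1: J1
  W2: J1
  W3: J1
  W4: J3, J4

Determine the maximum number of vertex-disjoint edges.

Unit-capacity flow: source→left, listed edges, right→sink; max matching = max flow.
Augmenting path W1→J1 (+1); matched 1.
Augmenting path W4→J3 (+1); matched 2.
No augmenting path remains; maximum matching = 2.
König certificate: {W4, J1} is a vertex cover of size 2 (every listed pair touches it), so no matching can be larger.

2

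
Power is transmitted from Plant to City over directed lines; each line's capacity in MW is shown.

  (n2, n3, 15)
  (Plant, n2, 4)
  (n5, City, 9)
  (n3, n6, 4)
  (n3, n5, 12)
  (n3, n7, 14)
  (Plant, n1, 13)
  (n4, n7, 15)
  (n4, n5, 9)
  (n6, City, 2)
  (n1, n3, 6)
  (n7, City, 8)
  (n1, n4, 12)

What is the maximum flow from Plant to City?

Augment Plant→n1→n3→n5→City: bottleneck 6, flow now 6.
Augment Plant→n1→n4→n5→City: bottleneck 3, flow now 9.
Augment Plant→n1→n4→n7→City: bottleneck 4, flow now 13.
Augment Plant→n2→n3→n6→City: bottleneck 2, flow now 15.
Augment Plant→n2→n3→n7→City: bottleneck 2, flow now 17.
No augmenting path remains; maximum flow = 17.
In the residual graph, reachable from Plant: {Plant}.
Min-cut edges: Plant→n1 (13), Plant→n2 (4); capacity 13 + 4 = 17.
This cut is saturated, so no flow can exceed 17.

17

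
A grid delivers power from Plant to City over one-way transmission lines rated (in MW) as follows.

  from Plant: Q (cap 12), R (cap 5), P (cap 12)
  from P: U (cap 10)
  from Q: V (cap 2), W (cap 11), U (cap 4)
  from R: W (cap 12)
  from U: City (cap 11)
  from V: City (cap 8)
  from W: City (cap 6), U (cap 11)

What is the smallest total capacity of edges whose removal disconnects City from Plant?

Augment Plant→P→U→City: bottleneck 10, flow now 10.
Augment Plant→Q→U→City: bottleneck 1, flow now 11.
Augment Plant→Q→V→City: bottleneck 2, flow now 13.
Augment Plant→Q→W→City: bottleneck 6, flow now 19.
No augmenting path remains; maximum flow = 19.
By max-flow min-cut, the minimum cut capacity equals the max flow.
In the residual graph, reachable from Plant: {Plant, P, Q, R, U, W}.
Min-cut edges: Q→V (2), U→City (11), W→City (6); capacity 2 + 11 + 6 = 19.

19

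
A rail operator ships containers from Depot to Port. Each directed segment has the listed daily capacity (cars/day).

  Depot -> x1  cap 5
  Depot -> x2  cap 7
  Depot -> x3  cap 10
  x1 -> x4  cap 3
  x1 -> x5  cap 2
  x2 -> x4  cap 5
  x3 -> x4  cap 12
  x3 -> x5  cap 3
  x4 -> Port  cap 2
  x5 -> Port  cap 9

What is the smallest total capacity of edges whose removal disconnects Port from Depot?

7

Augment Depot→x1→x4→Port: bottleneck 2, flow now 2.
Augment Depot→x1→x5→Port: bottleneck 2, flow now 4.
Augment Depot→x3→x5→Port: bottleneck 3, flow now 7.
No augmenting path remains; maximum flow = 7.
By max-flow min-cut, the minimum cut capacity equals the max flow.
In the residual graph, reachable from Depot: {Depot, x1, x2, x3, x4}.
Min-cut edges: x1→x5 (2), x3→x5 (3), x4→Port (2); capacity 2 + 3 + 2 = 7.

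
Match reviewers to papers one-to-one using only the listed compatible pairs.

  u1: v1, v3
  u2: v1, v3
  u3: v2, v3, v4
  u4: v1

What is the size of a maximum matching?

Unit-capacity flow: source→left, listed edges, right→sink; max matching = max flow.
Augmenting path u1→v1 (+1); matched 1.
Augmenting path u2→v3 (+1); matched 2.
Augmenting path u3→v2 (+1); matched 3.
No augmenting path remains; maximum matching = 3.
König certificate: {u3, v1, v3} is a vertex cover of size 3 (every listed pair touches it), so no matching can be larger.

3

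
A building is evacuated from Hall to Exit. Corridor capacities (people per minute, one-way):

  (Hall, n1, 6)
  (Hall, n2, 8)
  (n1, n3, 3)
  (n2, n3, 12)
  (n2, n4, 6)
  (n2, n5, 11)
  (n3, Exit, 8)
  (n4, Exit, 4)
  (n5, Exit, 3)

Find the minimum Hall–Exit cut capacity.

Augment Hall→n1→n3→Exit: bottleneck 3, flow now 3.
Augment Hall→n2→n3→Exit: bottleneck 5, flow now 8.
Augment Hall→n2→n4→Exit: bottleneck 3, flow now 11.
No augmenting path remains; maximum flow = 11.
By max-flow min-cut, the minimum cut capacity equals the max flow.
In the residual graph, reachable from Hall: {Hall, n1}.
Min-cut edges: Hall→n2 (8), n1→n3 (3); capacity 8 + 3 = 11.

11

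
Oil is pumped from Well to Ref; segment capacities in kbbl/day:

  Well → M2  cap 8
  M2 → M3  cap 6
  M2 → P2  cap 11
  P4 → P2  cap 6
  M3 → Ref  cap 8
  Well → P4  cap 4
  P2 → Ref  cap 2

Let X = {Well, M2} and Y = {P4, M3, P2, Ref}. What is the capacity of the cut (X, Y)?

21

Edges leaving {Well, M2}: Well→P4 (4), M2→M3 (6), M2→P2 (11).
Cut capacity = 4 + 6 + 11 = 21.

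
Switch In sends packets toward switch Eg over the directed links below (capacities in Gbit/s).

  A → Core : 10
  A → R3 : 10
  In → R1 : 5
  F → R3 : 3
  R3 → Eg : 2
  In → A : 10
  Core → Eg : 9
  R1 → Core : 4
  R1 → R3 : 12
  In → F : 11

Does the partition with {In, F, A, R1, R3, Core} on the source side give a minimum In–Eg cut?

Given cut capacity: 2 + 9 = 11.
Augment In→F→R3→Eg: bottleneck 2, flow now 2.
Augment In→A→Core→Eg: bottleneck 9, flow now 11.
No augmenting path remains; maximum flow = 11.
Cut capacity 11 equals the max flow, so it is a minimum cut.

Yes — it is a minimum cut (capacity 11).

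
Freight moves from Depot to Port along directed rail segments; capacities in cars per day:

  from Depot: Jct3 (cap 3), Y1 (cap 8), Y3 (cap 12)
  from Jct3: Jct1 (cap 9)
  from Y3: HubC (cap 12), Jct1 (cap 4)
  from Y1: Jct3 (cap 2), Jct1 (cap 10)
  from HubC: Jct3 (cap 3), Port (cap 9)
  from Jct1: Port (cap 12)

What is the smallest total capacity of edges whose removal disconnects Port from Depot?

21

Augment Depot→Jct3→Jct1→Port: bottleneck 3, flow now 3.
Augment Depot→Y3→HubC→Port: bottleneck 9, flow now 12.
Augment Depot→Y3→Jct1→Port: bottleneck 3, flow now 15.
Augment Depot→Y1→Jct1→Port: bottleneck 6, flow now 21.
No augmenting path remains; maximum flow = 21.
By max-flow min-cut, the minimum cut capacity equals the max flow.
In the residual graph, reachable from Depot: {Depot, Jct3, Y3, Y1, HubC, Jct1}.
Min-cut edges: HubC→Port (9), Jct1→Port (12); capacity 9 + 12 = 21.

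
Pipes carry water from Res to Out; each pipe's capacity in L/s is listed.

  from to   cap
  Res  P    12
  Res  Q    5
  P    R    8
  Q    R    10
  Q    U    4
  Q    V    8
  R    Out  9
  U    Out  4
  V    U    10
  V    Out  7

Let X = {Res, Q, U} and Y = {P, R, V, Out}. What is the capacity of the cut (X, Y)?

34

Edges leaving {Res, Q, U}: Res→P (12), Q→R (10), Q→V (8), U→Out (4).
Cut capacity = 12 + 10 + 8 + 4 = 34.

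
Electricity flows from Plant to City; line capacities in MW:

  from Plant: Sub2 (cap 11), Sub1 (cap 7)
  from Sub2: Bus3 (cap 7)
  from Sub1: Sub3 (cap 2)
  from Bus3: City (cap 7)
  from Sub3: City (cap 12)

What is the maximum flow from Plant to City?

Augment Plant→Sub2→Bus3→City: bottleneck 7, flow now 7.
Augment Plant→Sub1→Sub3→City: bottleneck 2, flow now 9.
No augmenting path remains; maximum flow = 9.
In the residual graph, reachable from Plant: {Plant, Sub2, Sub1}.
Min-cut edges: Sub2→Bus3 (7), Sub1→Sub3 (2); capacity 7 + 2 = 9.
This cut is saturated, so no flow can exceed 9.

9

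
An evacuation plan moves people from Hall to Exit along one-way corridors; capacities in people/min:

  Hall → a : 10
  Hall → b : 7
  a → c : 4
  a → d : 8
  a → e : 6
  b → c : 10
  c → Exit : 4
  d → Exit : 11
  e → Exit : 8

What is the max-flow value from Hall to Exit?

14

Augment Hall→a→c→Exit: bottleneck 4, flow now 4.
Augment Hall→a→d→Exit: bottleneck 6, flow now 10.
Augment Hall→b→c→a→d→Exit: bottleneck 2, flow now 12. (uses reverse residual edge)
Augment Hall→b→c→a→e→Exit: bottleneck 2, flow now 14. (uses reverse residual edge)
No augmenting path remains; maximum flow = 14.
In the residual graph, reachable from Hall: {Hall, b, c}.
Min-cut edges: Hall→a (10), c→Exit (4); capacity 10 + 4 = 14.
This cut is saturated, so no flow can exceed 14.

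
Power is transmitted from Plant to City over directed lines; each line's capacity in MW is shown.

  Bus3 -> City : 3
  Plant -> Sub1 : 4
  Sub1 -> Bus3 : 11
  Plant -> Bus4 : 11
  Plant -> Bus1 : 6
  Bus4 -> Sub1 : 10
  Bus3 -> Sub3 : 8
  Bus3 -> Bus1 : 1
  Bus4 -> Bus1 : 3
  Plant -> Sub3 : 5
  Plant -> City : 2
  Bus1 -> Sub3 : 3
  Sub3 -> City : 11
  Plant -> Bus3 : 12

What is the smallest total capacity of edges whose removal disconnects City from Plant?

Augment Plant→City: bottleneck 2, flow now 2.
Augment Plant→Bus3→City: bottleneck 3, flow now 5.
Augment Plant→Sub3→City: bottleneck 5, flow now 10.
Augment Plant→Bus1→Sub3→City: bottleneck 3, flow now 13.
Augment Plant→Bus3→Sub3→City: bottleneck 3, flow now 16.
No augmenting path remains; maximum flow = 16.
By max-flow min-cut, the minimum cut capacity equals the max flow.
In the residual graph, reachable from Plant: {Plant, Bus4, Bus1, Sub1, Bus3, Sub3}.
Min-cut edges: Plant→City (2), Bus3→City (3), Sub3→City (11); capacity 2 + 3 + 11 = 16.

16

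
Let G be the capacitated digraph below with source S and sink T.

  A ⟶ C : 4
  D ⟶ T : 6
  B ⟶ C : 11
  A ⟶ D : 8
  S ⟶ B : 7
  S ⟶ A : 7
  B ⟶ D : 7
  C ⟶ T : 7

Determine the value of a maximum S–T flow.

13

Augment S→A→C→T: bottleneck 4, flow now 4.
Augment S→A→D→T: bottleneck 3, flow now 7.
Augment S→B→C→T: bottleneck 3, flow now 10.
Augment S→B→D→T: bottleneck 3, flow now 13.
No augmenting path remains; maximum flow = 13.
In the residual graph, reachable from S: {S, A, B, C, D}.
Min-cut edges: C→T (7), D→T (6); capacity 7 + 6 = 13.
This cut is saturated, so no flow can exceed 13.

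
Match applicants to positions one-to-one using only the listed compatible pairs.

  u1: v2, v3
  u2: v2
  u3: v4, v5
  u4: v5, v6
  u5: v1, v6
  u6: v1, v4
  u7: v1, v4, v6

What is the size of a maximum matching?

6

Unit-capacity flow: source→left, listed edges, right→sink; max matching = max flow.
Augmenting path u1→v2 (+1); matched 1.
Augmenting path u3→v4 (+1); matched 2.
Augmenting path u4→v5 (+1); matched 3.
Augmenting path u5→v1 (+1); matched 4.
Augmenting path u7→v6 (+1); matched 5.
Augmenting path u2→v2→u1→v3 (+1); matched 6.
No augmenting path remains; maximum matching = 6.
König certificate: {u1, u2, v1, v4, v5, v6} is a vertex cover of size 6 (every listed pair touches it), so no matching can be larger.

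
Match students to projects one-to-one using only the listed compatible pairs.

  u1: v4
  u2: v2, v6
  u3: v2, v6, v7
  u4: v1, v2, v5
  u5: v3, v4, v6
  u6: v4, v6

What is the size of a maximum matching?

Unit-capacity flow: source→left, listed edges, right→sink; max matching = max flow.
Augmenting path u1→v4 (+1); matched 1.
Augmenting path u2→v2 (+1); matched 2.
Augmenting path u3→v6 (+1); matched 3.
Augmenting path u4→v1 (+1); matched 4.
Augmenting path u5→v3 (+1); matched 5.
Augmenting path u6→v6→u3→v7 (+1); matched 6.
No augmenting path remains; maximum matching = 6.
König certificate: {u1, u2, u3, u4, u5, u6} is a vertex cover of size 6 (every listed pair touches it), so no matching can be larger.

6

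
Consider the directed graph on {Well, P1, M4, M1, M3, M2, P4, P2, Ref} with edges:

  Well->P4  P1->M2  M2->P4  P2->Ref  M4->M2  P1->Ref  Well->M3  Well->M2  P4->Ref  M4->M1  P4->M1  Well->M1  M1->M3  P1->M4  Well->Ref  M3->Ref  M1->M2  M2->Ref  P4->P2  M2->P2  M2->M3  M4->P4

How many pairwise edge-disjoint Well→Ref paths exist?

Assign every edge capacity 1; by Menger, the answer equals the max flow.
Path Well→Ref (+1); total 1.
Path Well→M3→Ref (+1); total 2.
Path Well→M2→Ref (+1); total 3.
Path Well→P4→Ref (+1); total 4.
Path Well→M1→M2→P2→Ref (+1); total 5.
No residual Well→Ref path; max flow = 5.
Certifying cut of size 5: {Well→M1, Well→M2, Well→M3, Well→P4, Well→Ref}.

5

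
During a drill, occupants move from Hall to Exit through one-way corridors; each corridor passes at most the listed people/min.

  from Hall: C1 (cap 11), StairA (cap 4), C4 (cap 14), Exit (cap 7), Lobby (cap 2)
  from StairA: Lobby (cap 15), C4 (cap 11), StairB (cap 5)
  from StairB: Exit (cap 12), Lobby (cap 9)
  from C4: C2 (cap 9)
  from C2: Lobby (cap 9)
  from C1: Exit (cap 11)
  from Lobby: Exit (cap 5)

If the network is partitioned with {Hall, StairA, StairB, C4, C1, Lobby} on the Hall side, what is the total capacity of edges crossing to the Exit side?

44

Edges leaving {Hall, StairA, StairB, C4, C1, Lobby}: Hall→Exit (7), StairB→Exit (12), C4→C2 (9), C1→Exit (11), Lobby→Exit (5).
Cut capacity = 7 + 12 + 9 + 11 + 5 = 44.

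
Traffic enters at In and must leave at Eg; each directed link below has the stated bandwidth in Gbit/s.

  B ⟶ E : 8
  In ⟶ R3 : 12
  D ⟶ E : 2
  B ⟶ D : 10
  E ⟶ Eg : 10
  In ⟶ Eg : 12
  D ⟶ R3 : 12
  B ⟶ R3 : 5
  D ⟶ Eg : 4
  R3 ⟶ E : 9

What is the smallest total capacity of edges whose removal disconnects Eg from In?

21

Augment In→Eg: bottleneck 12, flow now 12.
Augment In→R3→E→Eg: bottleneck 9, flow now 21.
No augmenting path remains; maximum flow = 21.
By max-flow min-cut, the minimum cut capacity equals the max flow.
In the residual graph, reachable from In: {In, R3}.
Min-cut edges: In→Eg (12), R3→E (9); capacity 12 + 9 = 21.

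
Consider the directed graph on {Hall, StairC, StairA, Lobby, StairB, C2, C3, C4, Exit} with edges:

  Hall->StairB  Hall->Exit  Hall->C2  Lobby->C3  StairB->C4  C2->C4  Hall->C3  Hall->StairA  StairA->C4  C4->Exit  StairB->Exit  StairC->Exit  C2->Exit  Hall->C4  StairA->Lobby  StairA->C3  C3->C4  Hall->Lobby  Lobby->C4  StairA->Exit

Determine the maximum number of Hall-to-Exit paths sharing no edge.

5

Assign every edge capacity 1; by Menger, the answer equals the max flow.
Path Hall→Exit (+1); total 1.
Path Hall→StairA→Exit (+1); total 2.
Path Hall→StairB→Exit (+1); total 3.
Path Hall→C2→Exit (+1); total 4.
Path Hall→C4→Exit (+1); total 5.
No residual Hall→Exit path; max flow = 5.
Certifying cut of size 5: {C4→Exit, Hall→C2, Hall→Exit, Hall→StairA, Hall→StairB}.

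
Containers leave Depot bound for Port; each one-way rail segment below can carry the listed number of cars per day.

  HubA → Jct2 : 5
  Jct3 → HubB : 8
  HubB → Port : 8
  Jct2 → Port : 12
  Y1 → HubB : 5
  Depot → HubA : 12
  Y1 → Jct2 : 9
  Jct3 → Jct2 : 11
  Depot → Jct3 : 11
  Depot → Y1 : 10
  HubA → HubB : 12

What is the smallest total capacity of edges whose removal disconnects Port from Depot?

Augment Depot→Jct3→Jct2→Port: bottleneck 11, flow now 11.
Augment Depot→Y1→Jct2→Port: bottleneck 1, flow now 12.
Augment Depot→Y1→HubB→Port: bottleneck 5, flow now 17.
Augment Depot→HubA→HubB→Port: bottleneck 3, flow now 20.
No augmenting path remains; maximum flow = 20.
By max-flow min-cut, the minimum cut capacity equals the max flow.
In the residual graph, reachable from Depot: {Depot, Jct3, Y1, HubA, Jct2, HubB}.
Min-cut edges: Jct2→Port (12), HubB→Port (8); capacity 12 + 8 = 20.

20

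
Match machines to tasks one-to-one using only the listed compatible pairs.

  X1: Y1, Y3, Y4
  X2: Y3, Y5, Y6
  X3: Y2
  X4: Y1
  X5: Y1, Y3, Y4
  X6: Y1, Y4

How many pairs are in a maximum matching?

5

Unit-capacity flow: source→left, listed edges, right→sink; max matching = max flow.
Augmenting path X1→Y1 (+1); matched 1.
Augmenting path X2→Y3 (+1); matched 2.
Augmenting path X3→Y2 (+1); matched 3.
Augmenting path X5→Y4 (+1); matched 4.
Augmenting path X4→Y1→X1→Y3→X2→Y5 (+1); matched 5.
No augmenting path remains; maximum matching = 5.
König certificate: {X2, X3, Y1, Y3, Y4} is a vertex cover of size 5 (every listed pair touches it), so no matching can be larger.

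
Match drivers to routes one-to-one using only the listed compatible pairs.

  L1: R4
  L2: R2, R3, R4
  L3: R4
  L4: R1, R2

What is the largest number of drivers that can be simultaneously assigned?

3

Unit-capacity flow: source→left, listed edges, right→sink; max matching = max flow.
Augmenting path L1→R4 (+1); matched 1.
Augmenting path L2→R2 (+1); matched 2.
Augmenting path L4→R1 (+1); matched 3.
No augmenting path remains; maximum matching = 3.
König certificate: {L2, L4, R4} is a vertex cover of size 3 (every listed pair touches it), so no matching can be larger.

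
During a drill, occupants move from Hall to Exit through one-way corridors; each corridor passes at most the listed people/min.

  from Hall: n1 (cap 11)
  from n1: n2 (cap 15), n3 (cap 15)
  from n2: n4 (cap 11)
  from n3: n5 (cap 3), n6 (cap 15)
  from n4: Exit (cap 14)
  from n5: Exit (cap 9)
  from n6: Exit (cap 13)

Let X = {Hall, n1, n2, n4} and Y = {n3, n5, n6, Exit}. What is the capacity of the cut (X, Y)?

29

Edges leaving {Hall, n1, n2, n4}: n1→n3 (15), n4→Exit (14).
Cut capacity = 15 + 14 = 29.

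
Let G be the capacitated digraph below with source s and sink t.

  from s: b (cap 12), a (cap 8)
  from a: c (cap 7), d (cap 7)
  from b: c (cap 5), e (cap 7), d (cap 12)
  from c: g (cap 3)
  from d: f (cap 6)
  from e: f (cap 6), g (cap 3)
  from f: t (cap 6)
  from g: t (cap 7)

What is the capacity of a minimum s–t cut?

Augment s→a→c→g→t: bottleneck 3, flow now 3.
Augment s→a→d→f→t: bottleneck 5, flow now 8.
Augment s→b→d→f→t: bottleneck 1, flow now 9.
Augment s→b→e→g→t: bottleneck 3, flow now 12.
No augmenting path remains; maximum flow = 12.
By max-flow min-cut, the minimum cut capacity equals the max flow.
In the residual graph, reachable from s: {s, a, b, c, d, e, f}.
Min-cut edges: c→g (3), e→g (3), f→t (6); capacity 3 + 3 + 6 = 12.

12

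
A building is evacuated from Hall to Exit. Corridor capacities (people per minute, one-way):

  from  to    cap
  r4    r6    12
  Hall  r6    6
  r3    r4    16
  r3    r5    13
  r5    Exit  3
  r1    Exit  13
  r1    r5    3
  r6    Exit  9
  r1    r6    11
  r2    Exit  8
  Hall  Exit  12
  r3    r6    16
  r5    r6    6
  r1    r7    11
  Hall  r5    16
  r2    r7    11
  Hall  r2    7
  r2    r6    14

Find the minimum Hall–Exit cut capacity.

31

Augment Hall→Exit: bottleneck 12, flow now 12.
Augment Hall→r2→Exit: bottleneck 7, flow now 19.
Augment Hall→r5→Exit: bottleneck 3, flow now 22.
Augment Hall→r6→Exit: bottleneck 6, flow now 28.
Augment Hall→r5→r6→Exit: bottleneck 3, flow now 31.
No augmenting path remains; maximum flow = 31.
By max-flow min-cut, the minimum cut capacity equals the max flow.
In the residual graph, reachable from Hall: {Hall, r5, r6}.
Min-cut edges: Hall→r2 (7), Hall→Exit (12), r5→Exit (3), r6→Exit (9); capacity 7 + 12 + 3 + 9 = 31.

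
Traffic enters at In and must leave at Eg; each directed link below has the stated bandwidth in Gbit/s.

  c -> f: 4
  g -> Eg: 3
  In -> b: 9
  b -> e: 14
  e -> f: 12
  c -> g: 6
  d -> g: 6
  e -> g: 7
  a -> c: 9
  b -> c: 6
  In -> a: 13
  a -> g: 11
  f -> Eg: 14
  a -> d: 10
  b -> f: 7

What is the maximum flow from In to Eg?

16

Augment In→a→g→Eg: bottleneck 3, flow now 3.
Augment In→b→f→Eg: bottleneck 7, flow now 10.
Augment In→a→c→f→Eg: bottleneck 4, flow now 14.
Augment In→b→e→f→Eg: bottleneck 2, flow now 16.
No augmenting path remains; maximum flow = 16.
In the residual graph, reachable from In: {In, a, c, d, g}.
Min-cut edges: In→b (9), c→f (4), g→Eg (3); capacity 9 + 4 + 3 = 16.
This cut is saturated, so no flow can exceed 16.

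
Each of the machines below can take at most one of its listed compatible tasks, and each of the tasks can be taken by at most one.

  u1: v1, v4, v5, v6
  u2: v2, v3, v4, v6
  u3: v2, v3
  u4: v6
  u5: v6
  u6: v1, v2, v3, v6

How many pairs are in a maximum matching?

Unit-capacity flow: source→left, listed edges, right→sink; max matching = max flow.
Augmenting path u1→v1 (+1); matched 1.
Augmenting path u2→v2 (+1); matched 2.
Augmenting path u3→v3 (+1); matched 3.
Augmenting path u4→v6 (+1); matched 4.
Augmenting path u6→v1→u1→v4 (+1); matched 5.
No augmenting path remains; maximum matching = 5.
König certificate: {u1, u2, u3, u6, v6} is a vertex cover of size 5 (every listed pair touches it), so no matching can be larger.

5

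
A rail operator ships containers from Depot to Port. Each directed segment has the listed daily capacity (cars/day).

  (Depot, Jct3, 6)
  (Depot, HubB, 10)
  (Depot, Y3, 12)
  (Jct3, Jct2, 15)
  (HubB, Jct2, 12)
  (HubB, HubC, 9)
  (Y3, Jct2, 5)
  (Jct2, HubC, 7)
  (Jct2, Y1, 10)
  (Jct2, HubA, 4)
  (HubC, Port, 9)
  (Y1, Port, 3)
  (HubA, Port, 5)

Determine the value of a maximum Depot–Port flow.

Augment Depot→HubB→HubC→Port: bottleneck 9, flow now 9.
Augment Depot→Jct3→Jct2→Y1→Port: bottleneck 3, flow now 12.
Augment Depot→Jct3→Jct2→HubA→Port: bottleneck 3, flow now 15.
Augment Depot→HubB→Jct2→HubA→Port: bottleneck 1, flow now 16.
No augmenting path remains; maximum flow = 16.
In the residual graph, reachable from Depot: {Depot, Jct3, HubB, Y3, Jct2, HubC, Y1}.
Min-cut edges: Jct2→HubA (4), HubC→Port (9), Y1→Port (3); capacity 4 + 9 + 3 = 16.
This cut is saturated, so no flow can exceed 16.

16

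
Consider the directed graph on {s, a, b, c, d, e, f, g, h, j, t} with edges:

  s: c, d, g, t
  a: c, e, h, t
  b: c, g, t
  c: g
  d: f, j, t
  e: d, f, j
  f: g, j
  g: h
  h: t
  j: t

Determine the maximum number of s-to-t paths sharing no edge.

Assign every edge capacity 1; by Menger, the answer equals the max flow.
Path s→t (+1); total 1.
Path s→d→t (+1); total 2.
Path s→g→h→t (+1); total 3.
No residual s→t path; max flow = 3.
Certifying cut of size 3: {g→h, s→d, s→t}.

3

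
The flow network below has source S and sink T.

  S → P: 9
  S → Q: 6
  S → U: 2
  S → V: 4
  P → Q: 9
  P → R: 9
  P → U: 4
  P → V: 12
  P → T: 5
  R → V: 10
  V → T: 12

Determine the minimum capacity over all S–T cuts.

13

Augment S→P→T: bottleneck 5, flow now 5.
Augment S→V→T: bottleneck 4, flow now 9.
Augment S→P→V→T: bottleneck 4, flow now 13.
No augmenting path remains; maximum flow = 13.
By max-flow min-cut, the minimum cut capacity equals the max flow.
In the residual graph, reachable from S: {S, Q, U}.
Min-cut edges: S→P (9), S→V (4); capacity 9 + 4 = 13.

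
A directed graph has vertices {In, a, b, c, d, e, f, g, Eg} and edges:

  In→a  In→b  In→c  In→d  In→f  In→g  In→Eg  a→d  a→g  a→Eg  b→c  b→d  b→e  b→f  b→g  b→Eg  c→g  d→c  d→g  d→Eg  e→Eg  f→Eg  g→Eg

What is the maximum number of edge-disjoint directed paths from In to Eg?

6

Assign every edge capacity 1; by Menger, the answer equals the max flow.
Path In→Eg (+1); total 1.
Path In→a→Eg (+1); total 2.
Path In→b→Eg (+1); total 3.
Path In→d→Eg (+1); total 4.
Path In→f→Eg (+1); total 5.
Path In→g→Eg (+1); total 6.
No residual In→Eg path; max flow = 6.
Certifying cut of size 6: {In→Eg, In→a, In→b, In→d, In→f, g→Eg}.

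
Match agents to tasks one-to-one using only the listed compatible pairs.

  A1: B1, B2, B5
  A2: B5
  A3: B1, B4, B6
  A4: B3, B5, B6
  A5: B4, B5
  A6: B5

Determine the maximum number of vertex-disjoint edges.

Unit-capacity flow: source→left, listed edges, right→sink; max matching = max flow.
Augmenting path A1→B1 (+1); matched 1.
Augmenting path A2→B5 (+1); matched 2.
Augmenting path A3→B4 (+1); matched 3.
Augmenting path A4→B3 (+1); matched 4.
Augmenting path A5→B4→A3→B6 (+1); matched 5.
No augmenting path remains; maximum matching = 5.
König certificate: {A1, A3, A4, A5, B5} is a vertex cover of size 5 (every listed pair touches it), so no matching can be larger.

5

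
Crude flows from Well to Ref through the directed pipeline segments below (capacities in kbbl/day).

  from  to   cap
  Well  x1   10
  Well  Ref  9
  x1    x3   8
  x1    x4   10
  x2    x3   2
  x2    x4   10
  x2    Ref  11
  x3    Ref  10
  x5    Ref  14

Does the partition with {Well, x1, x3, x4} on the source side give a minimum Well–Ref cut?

No — its capacity is 19, but the minimum cut has capacity 17.

Given cut capacity: 9 + 10 = 19.
Augment Well→Ref: bottleneck 9, flow now 9.
Augment Well→x1→x3→Ref: bottleneck 8, flow now 17.
No augmenting path remains; maximum flow = 17.
In the residual graph, reachable from Well: {Well, x1, x4}.
Min-cut edges: Well→Ref (9), x1→x3 (8); capacity 9 + 8 = 17.
Cut capacity 19 exceeds the max flow 17, so it is not minimum.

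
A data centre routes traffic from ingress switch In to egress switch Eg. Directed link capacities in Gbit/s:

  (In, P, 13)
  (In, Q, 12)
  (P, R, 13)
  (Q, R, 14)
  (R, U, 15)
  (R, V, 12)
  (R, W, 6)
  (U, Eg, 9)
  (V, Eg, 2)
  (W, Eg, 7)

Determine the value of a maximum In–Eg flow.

17

Augment In→P→R→U→Eg: bottleneck 9, flow now 9.
Augment In→P→R→V→Eg: bottleneck 2, flow now 11.
Augment In→P→R→W→Eg: bottleneck 2, flow now 13.
Augment In→Q→R→W→Eg: bottleneck 4, flow now 17.
No augmenting path remains; maximum flow = 17.
In the residual graph, reachable from In: {In, P, Q, R, U, V}.
Min-cut edges: R→W (6), U→Eg (9), V→Eg (2); capacity 6 + 9 + 2 = 17.
This cut is saturated, so no flow can exceed 17.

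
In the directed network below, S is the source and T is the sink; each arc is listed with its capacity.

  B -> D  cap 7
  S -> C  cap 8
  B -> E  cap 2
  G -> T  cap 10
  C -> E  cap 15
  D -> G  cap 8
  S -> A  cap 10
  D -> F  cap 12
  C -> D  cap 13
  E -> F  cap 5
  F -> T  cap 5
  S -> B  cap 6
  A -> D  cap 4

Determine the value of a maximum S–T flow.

13

Augment S→A→D→F→T: bottleneck 4, flow now 4.
Augment S→B→D→F→T: bottleneck 1, flow now 5.
Augment S→B→D→G→T: bottleneck 5, flow now 10.
Augment S→C→D→G→T: bottleneck 3, flow now 13.
No augmenting path remains; maximum flow = 13.
In the residual graph, reachable from S: {S, A, B, C, D, E, F}.
Min-cut edges: D→G (8), F→T (5); capacity 8 + 5 = 13.
This cut is saturated, so no flow can exceed 13.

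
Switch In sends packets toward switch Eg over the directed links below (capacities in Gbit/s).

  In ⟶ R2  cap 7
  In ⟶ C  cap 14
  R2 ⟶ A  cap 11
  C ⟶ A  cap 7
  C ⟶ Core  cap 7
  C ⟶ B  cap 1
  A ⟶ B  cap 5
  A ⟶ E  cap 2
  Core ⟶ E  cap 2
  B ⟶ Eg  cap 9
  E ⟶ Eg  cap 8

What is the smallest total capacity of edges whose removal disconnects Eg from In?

10

Augment In→C→B→Eg: bottleneck 1, flow now 1.
Augment In→R2→A→B→Eg: bottleneck 5, flow now 6.
Augment In→R2→A→E→Eg: bottleneck 2, flow now 8.
Augment In→C→Core→E→Eg: bottleneck 2, flow now 10.
No augmenting path remains; maximum flow = 10.
By max-flow min-cut, the minimum cut capacity equals the max flow.
In the residual graph, reachable from In: {In, R2, C, A, Core}.
Min-cut edges: C→B (1), A→B (5), A→E (2), Core→E (2); capacity 1 + 5 + 2 + 2 = 10.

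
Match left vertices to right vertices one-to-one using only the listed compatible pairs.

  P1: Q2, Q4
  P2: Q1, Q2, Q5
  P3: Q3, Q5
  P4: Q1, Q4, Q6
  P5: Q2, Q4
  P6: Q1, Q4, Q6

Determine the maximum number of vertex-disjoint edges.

Unit-capacity flow: source→left, listed edges, right→sink; max matching = max flow.
Augmenting path P1→Q2 (+1); matched 1.
Augmenting path P2→Q1 (+1); matched 2.
Augmenting path P3→Q3 (+1); matched 3.
Augmenting path P4→Q4 (+1); matched 4.
Augmenting path P6→Q6 (+1); matched 5.
Augmenting path P5→Q4→P4→Q1→P2→Q5 (+1); matched 6.
No augmenting path remains; maximum matching = 6.
König certificate: {P1, P2, P3, P4, P5, P6} is a vertex cover of size 6 (every listed pair touches it), so no matching can be larger.

6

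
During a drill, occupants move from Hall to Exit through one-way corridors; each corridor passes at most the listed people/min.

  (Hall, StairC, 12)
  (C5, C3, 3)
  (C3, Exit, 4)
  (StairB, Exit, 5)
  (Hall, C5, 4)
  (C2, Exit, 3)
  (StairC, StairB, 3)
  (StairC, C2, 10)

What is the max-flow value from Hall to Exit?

Augment Hall→C5→C3→Exit: bottleneck 3, flow now 3.
Augment Hall→StairC→C2→Exit: bottleneck 3, flow now 6.
Augment Hall→StairC→StairB→Exit: bottleneck 3, flow now 9.
No augmenting path remains; maximum flow = 9.
In the residual graph, reachable from Hall: {Hall, C5, StairC, C2}.
Min-cut edges: C5→C3 (3), StairC→StairB (3), C2→Exit (3); capacity 3 + 3 + 3 = 9.
This cut is saturated, so no flow can exceed 9.

9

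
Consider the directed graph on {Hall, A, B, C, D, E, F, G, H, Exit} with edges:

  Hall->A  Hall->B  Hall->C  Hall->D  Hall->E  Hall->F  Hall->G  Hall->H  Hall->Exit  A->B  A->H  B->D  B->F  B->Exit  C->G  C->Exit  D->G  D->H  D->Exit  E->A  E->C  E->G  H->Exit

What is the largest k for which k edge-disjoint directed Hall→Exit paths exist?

Assign every edge capacity 1; by Menger, the answer equals the max flow.
Path Hall→Exit (+1); total 1.
Path Hall→B→Exit (+1); total 2.
Path Hall→C→Exit (+1); total 3.
Path Hall→D→Exit (+1); total 4.
Path Hall→H→Exit (+1); total 5.
No residual Hall→Exit path; max flow = 5.
Certifying cut of size 5: {B→Exit, C→Exit, D→Exit, H→Exit, Hall→Exit}.

5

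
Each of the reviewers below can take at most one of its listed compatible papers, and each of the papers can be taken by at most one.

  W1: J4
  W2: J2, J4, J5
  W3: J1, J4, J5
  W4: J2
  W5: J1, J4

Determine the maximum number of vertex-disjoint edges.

4

Unit-capacity flow: source→left, listed edges, right→sink; max matching = max flow.
Augmenting path W1→J4 (+1); matched 1.
Augmenting path W2→J2 (+1); matched 2.
Augmenting path W3→J1 (+1); matched 3.
Augmenting path W4→J2→W2→J5 (+1); matched 4.
No augmenting path remains; maximum matching = 4.
König certificate: {J1, J2, J4, J5} is a vertex cover of size 4 (every listed pair touches it), so no matching can be larger.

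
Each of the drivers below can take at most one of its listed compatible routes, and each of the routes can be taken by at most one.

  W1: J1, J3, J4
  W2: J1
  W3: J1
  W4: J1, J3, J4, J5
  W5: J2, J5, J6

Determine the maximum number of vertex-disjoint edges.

4

Unit-capacity flow: source→left, listed edges, right→sink; max matching = max flow.
Augmenting path W1→J1 (+1); matched 1.
Augmenting path W4→J3 (+1); matched 2.
Augmenting path W5→J2 (+1); matched 3.
Augmenting path W2→J1→W1→J4 (+1); matched 4.
No augmenting path remains; maximum matching = 4.
König certificate: {W1, W4, W5, J1} is a vertex cover of size 4 (every listed pair touches it), so no matching can be larger.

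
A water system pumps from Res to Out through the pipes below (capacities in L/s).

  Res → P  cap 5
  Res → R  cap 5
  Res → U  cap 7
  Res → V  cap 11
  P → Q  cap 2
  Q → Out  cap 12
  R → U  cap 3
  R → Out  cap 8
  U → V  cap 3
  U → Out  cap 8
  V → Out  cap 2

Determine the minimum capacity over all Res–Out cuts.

16

Augment Res→R→Out: bottleneck 5, flow now 5.
Augment Res→U→Out: bottleneck 7, flow now 12.
Augment Res→V→Out: bottleneck 2, flow now 14.
Augment Res→P→Q→Out: bottleneck 2, flow now 16.
No augmenting path remains; maximum flow = 16.
By max-flow min-cut, the minimum cut capacity equals the max flow.
In the residual graph, reachable from Res: {Res, P, V}.
Min-cut edges: Res→R (5), Res→U (7), P→Q (2), V→Out (2); capacity 5 + 7 + 2 + 2 = 16.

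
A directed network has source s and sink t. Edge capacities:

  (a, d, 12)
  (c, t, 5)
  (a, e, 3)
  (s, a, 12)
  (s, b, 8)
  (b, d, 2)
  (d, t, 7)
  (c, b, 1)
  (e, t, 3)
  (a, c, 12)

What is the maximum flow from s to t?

14

Augment s→a→c→t: bottleneck 5, flow now 5.
Augment s→a→d→t: bottleneck 7, flow now 12.
Augment s→b→d→a→e→t: bottleneck 2, flow now 14. (uses reverse residual edge)
No augmenting path remains; maximum flow = 14.
In the residual graph, reachable from s: {s, b}.
Min-cut edges: s→a (12), b→d (2); capacity 12 + 2 = 14.
This cut is saturated, so no flow can exceed 14.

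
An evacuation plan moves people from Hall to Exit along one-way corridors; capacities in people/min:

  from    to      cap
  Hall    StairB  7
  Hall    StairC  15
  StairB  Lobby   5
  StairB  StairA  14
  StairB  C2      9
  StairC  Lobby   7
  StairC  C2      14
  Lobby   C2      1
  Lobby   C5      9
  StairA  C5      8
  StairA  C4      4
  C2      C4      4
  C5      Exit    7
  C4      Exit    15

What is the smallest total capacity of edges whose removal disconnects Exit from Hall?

15

Augment Hall→StairB→Lobby→C5→Exit: bottleneck 5, flow now 5.
Augment Hall→StairB→StairA→C5→Exit: bottleneck 2, flow now 7.
Augment Hall→StairC→C2→C4→Exit: bottleneck 4, flow now 11.
Augment Hall→StairC→Lobby→StairB→StairA→C4→Exit: bottleneck 4, flow now 15. (uses reverse residual edge)
No augmenting path remains; maximum flow = 15.
By max-flow min-cut, the minimum cut capacity equals the max flow.
In the residual graph, reachable from Hall: {Hall, StairB, StairC, Lobby, StairA, C2, C5}.
Min-cut edges: StairA→C4 (4), C2→C4 (4), C5→Exit (7); capacity 4 + 4 + 7 = 15.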